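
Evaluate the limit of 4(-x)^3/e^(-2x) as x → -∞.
This is an ∞/∞ indeterminate form as x → -∞.
Compare growth rates of the dominant terms (exponentials ≫ polynomials ≫ logarithms), or apply L'Hôpital's rule; the quotient → 0.
Limit = 0.

Final answer: 0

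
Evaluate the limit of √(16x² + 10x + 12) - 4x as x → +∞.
As x → +∞: multiply by the conjugate to get (10x+12)/(√(16x²+10x+12)+4x); the denominator ~ 8x, so the limit is 10/8 = 5/4.
Limit = 5/4.

Final answer: 5/4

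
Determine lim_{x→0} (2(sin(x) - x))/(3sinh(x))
Both numerator and denominator → 0 as x → 0; this is a 0/0 indeterminate form.
Expand each to leading order near x = 0: numerator ~ -x^3/3, denominator ~ 3·x.
The limit of the ratio is 0.

Final answer: 0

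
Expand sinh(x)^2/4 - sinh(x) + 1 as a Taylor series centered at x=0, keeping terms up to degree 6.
x^6/90 - x^5/120 + x^4/12 - x^3/6 + x^2/4 - x + 1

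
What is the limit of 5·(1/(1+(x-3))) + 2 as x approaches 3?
Direct substitution at x = 3 gives 7.

Final answer: 7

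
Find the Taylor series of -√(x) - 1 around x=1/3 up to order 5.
-1 - √(3)/3 - √(3)·(x - 1/3)/2 + 3·√(3)·(x - 1/3)^2/8 - 9·√(3)·(x - 1/3)^3/16 + 135·√(3)·(x - 1/3)^4/128 - 567·√(3)·(x - 1/3)^5/256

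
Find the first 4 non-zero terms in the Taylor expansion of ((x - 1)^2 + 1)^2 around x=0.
-4·x^3 + 8·x^2 - 8·x + 4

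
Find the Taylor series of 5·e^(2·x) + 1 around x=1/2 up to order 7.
1 + 5·e + 10·e·(x - 1/2) + 10·e·(x - 1/2)^2 + 20·e·(x - 1/2)^3/3 + 10·e·(x - 1/2)^4/3 + 4·e·(x - 1/2)^5/3 + 4·e·(x - 1/2)^6/9 + 8·e·(x - 1/2)^7/63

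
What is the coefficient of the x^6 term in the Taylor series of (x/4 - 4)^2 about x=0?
Expand to order 6: (x/4 - 4)^2 = x^2/16 - 2·x + 16 + O(x^7).
The coefficient of x^6 is 0.

Final answer: 0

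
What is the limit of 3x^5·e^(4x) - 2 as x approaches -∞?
The product is a 0·∞ indeterminate form at x → -∞.
Rewrite the product as 3x^5 / e^(-4x) (an ∞/∞ form) and apply L'Hôpital, or use the standard hierarchy e^(4|x|) ≫ |x^5| as x → -∞.
The indeterminate product → 0, so the limit = -2.

Final answer: -2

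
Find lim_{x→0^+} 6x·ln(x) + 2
The product is a 0·∞ indeterminate form at x → 0⁺.
Rewrite the product as 6·ln(x) / x^(-1) and apply L'Hôpital, or use the standard hierarchy x^(-1) ≫ |ln x| as x → 0⁺.
The indeterminate product → 0, so the limit = 2.

Final answer: 2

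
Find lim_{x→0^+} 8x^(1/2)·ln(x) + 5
The product is a 0·∞ indeterminate form at x → 0⁺.
Rewrite the product as 8·ln(x) / x^(-1/2) and apply L'Hôpital, or use the standard hierarchy x^(-1/2) ≫ |ln x| as x → 0⁺.
The indeterminate product → 0, so the limit = 5.

Final answer: 5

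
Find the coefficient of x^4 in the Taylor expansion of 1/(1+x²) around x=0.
Expand to order 4: 1/(1+x²) = x^4 - x^2 + 1 + O(x^5).
The coefficient of x^4 is 1.

Final answer: 1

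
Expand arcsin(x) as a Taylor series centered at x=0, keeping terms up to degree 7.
5·x^7/112 + 3·x^5/40 + x^3/6 + x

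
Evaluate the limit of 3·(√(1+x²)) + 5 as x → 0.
Direct substitution at x = 0 gives 8.

Final answer: 8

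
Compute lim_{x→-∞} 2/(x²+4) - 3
Evaluate the dominant behaviour as x → -∞; each term tends to a finite value or vanishes.
Limit = -3.

Final answer: -3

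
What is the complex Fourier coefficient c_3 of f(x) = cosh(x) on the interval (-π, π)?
Compute the real Fourier coefficients first: a_3 = -sinh(π)/(5·π), b_3 = 0.
Then c_3 = (a_3 − i·b_3)/2 = -sinh(π)/(10·π).

Final answer: -sinh(π)/(10·π)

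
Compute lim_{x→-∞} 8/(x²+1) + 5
Evaluate the dominant behaviour as x → -∞; each term tends to a finite value or vanishes.
Limit = 5.

Final answer: 5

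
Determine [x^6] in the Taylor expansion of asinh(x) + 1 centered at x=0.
Expand to order 6: asinh(x) + 1 = 3·x^5/40 - x^3/6 + x + 1 + O(x^7).
The coefficient of x^6 is 0.

Final answer: 0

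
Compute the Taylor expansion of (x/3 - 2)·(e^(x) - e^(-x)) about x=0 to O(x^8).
-x^7/1260 + x^6/180 - x^5/30 + x^4/9 - 2·x^3/3 + 2·x^2/3 - 4·x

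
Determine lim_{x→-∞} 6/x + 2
Evaluate the dominant behaviour as x → -∞; each term tends to a finite value or vanishes.
Limit = 2.

Final answer: 2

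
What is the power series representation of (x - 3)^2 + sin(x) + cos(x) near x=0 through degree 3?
-x^3/6 + x^2/2 - 5·x + 10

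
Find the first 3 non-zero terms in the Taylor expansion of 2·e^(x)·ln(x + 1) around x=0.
2·x^3/3 + x^2 + 2·x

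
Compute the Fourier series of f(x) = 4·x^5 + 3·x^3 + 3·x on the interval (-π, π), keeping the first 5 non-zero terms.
(-154·π^2 + 8·π^4 + 930)·sin(x) + (-4·π^4 - 57/2 + 17·π^2)·sin(2·x) + (-106·π^2/27 + 374/81 + 8·π^4/3)·sin(3·x) + (-2·π^4 - 15/8 + π^2)·sin(4·x) + (-2·π^2/25 + 762/625 + 8·π^4/5)·sin(5·x)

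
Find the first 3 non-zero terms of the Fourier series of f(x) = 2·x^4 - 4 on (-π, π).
(96 - 16·π^2)·cos(x) + (-6 + 4·π^2)·cos(2·x) - 4 + 2·π^4/5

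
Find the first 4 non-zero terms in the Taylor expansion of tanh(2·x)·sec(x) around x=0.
-289·x^7/56 + 67·x^5/20 - 5·x^3/3 + 2·x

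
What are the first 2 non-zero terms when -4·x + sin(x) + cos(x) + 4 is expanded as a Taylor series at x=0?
5 - 3·x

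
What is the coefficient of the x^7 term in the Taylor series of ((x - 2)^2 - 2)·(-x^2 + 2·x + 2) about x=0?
Expand to order 7: ((x - 2)^2 - 2)·(-x^2 + 2·x + 2) = -x^4 + 6·x^3 - 8·x^2 - 4·x + 4 + O(x^8).
The coefficient of x^7 is 0.

Final answer: 0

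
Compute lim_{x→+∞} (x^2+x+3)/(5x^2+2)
This is an ∞/∞ indeterminate form as x → +∞.
Divide numerator and denominator by x^2 and let the lower-order terms vanish; the leading terms give 1/5.
Limit = 1/5.

Final answer: 1/5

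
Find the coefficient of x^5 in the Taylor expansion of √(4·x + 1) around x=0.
Expand to order 5: √(4·x + 1) = 28·x^5 - 10·x^4 + 4·x^3 - 2·x^2 + 2·x + 1 + O(x^6).
The coefficient of x^5 is 28.

Final answer: 28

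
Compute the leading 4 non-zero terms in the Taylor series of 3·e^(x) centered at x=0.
x^3/2 + 3·x^2/2 + 3·x + 3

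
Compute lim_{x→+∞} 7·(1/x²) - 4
Evaluate the dominant behaviour as x → +∞; each term tends to a finite value or vanishes.
Limit = -4.

Final answer: -4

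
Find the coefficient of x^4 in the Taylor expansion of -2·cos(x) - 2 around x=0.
Expand to order 4: -2·cos(x) - 2 = -x^4/12 + x^2 - 4 + O(x^5).
The coefficient of x^4 is -1/12.

Final answer: -1/12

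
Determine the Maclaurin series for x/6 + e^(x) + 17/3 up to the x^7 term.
x^7/5040 + x^6/720 + x^5/120 + x^4/24 + x^3/6 + x^2/2 + 7·x/6 + 20/3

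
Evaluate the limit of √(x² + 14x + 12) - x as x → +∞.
This is an ∞ − ∞ indeterminate form.
Multiply and divide by the conjugate √(x²+14x + 12) + x; the x² terms cancel, leaving (14x + 12)/(√(x²+14x + 12)+x) → 14/2 = 7.
Limit = 7.

Final answer: 7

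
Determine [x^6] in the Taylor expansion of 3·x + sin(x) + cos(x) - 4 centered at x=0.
Expand to order 6: 3·x + sin(x) + cos(x) - 4 = -x^6/720 + x^5/120 + x^4/24 - x^3/6 - x^2/2 + 4·x - 3 + O(x^7).
The coefficient of x^6 is -1/720.

Final answer: -1/720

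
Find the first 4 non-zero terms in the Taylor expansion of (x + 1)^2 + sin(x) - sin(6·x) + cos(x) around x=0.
215·x^3/6 + x^2/2 - 3·x + 2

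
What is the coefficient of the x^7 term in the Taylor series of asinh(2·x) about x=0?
Expand to order 7: asinh(2·x) = -40·x^7/7 + 12·x^5/5 - 4·x^3/3 + 2·x + O(x^8).
The coefficient of x^7 is -40/7.

Final answer: -40/7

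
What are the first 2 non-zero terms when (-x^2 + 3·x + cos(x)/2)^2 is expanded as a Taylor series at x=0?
3·x + 1/4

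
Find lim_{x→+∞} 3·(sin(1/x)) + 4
Evaluate the dominant behaviour as x → +∞; each term tends to a finite value or vanishes.
Limit = 4.

Final answer: 4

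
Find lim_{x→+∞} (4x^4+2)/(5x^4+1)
This is an ∞/∞ indeterminate form as x → +∞.
Divide numerator and denominator by x^4 and let the lower-order terms vanish; the leading terms give 4/5.
Limit = 4/5.

Final answer: 4/5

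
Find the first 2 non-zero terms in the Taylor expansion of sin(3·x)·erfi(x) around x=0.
-7·x^4/√(π) + 6·x^2/√(π)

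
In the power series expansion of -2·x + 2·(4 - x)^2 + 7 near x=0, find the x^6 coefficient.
Expand to order 6: -2·x + 2·(4 - x)^2 + 7 = 2·x^2 - 18·x + 39 + O(x^7).
The coefficient of x^6 is 0.

Final answer: 0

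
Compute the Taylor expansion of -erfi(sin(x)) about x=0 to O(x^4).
-x^3/(3·√(π)) - 2·x/√(π)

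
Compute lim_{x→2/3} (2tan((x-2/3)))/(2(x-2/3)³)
Both numerator and denominator → 0 as x → 2/3; this is a 0/0 indeterminate form.
Expand each to leading order near x = 2/3: numerator ~ 2·(x - 2/3), denominator ~ 2·(x - 2/3)^3.
The limit of the ratio is ∞.

Final answer: ∞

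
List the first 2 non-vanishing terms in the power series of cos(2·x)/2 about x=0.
1/2 - x^2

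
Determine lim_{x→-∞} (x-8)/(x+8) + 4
Evaluate the dominant behaviour as x → -∞; each term tends to a finite value or vanishes.
Limit = 5.

Final answer: 5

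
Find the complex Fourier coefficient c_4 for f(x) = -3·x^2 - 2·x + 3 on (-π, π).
Compute the real Fourier coefficients first: a_4 = -3/4, b_4 = 1.
Then c_4 = (a_4 − i·b_4)/2 = -3/8 - i/2.

Final answer: -3/8 - i/2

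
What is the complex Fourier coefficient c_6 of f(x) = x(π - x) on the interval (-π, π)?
Compute the real Fourier coefficients first: a_6 = -1/9, b_6 = -π/3.
Then c_6 = (a_6 − i·b_6)/2 = -1/18 + i·π/6.

Final answer: -1/18 + i·π/6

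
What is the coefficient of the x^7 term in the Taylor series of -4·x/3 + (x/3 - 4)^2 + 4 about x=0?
Expand to order 7: -4·x/3 + (x/3 - 4)^2 + 4 = x^2/9 - 4·x + 20 + O(x^8).
The coefficient of x^7 is 0.

Final answer: 0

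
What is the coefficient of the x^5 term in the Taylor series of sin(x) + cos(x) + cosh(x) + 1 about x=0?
Expand to order 5: sin(x) + cos(x) + cosh(x) + 1 = x^5/120 + x^4/12 - x^3/6 + x + 3 + O(x^6).
The coefficient of x^5 is 1/120.

Final answer: 1/120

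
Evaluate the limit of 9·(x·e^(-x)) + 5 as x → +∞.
Evaluate the dominant behaviour as x → +∞; each term tends to a finite value or vanishes.
Limit = 5.

Final answer: 5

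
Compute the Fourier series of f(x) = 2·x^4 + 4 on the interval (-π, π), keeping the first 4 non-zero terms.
(96 - 16·π^2)·cos(x) + (-6 + 4·π^2)·cos(2·x) + (32/27 - 16·π^2/9)·cos(3·x) + 4 + 2·π^4/5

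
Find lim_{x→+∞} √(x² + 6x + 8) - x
As x → +∞: multiply by the conjugate to get (6x+8)/(√(x²+6x+8)+x); the denominator ~ 2x, so the limit is 6/2 = 3.
Limit = 3.

Final answer: 3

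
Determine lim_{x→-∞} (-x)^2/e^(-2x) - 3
The quotient is an ∞/∞ indeterminate form as x → -∞.
Compare growth rates of the dominant terms (exponentials ≫ polynomials ≫ logarithms), or apply L'Hôpital's rule; the quotient → 0.
Adding the constant: 0 - 3 = -3. Limit = -3.

Final answer: -3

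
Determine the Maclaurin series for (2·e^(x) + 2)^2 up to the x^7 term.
13·x^7/126 + 11·x^6/30 + 17·x^5/15 + 3·x^4 + 20·x^3/3 + 12·x^2 + 16·x + 16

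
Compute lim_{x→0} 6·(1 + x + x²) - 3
Direct substitution at x = 0 gives 3.

Final answer: 3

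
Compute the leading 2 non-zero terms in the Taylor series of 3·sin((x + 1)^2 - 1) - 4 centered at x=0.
6·x - 4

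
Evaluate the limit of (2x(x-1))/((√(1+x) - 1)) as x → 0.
Both numerator and denominator → 0 as x → 0; this is a 0/0 indeterminate form.
Expand each to leading order near x = 0: numerator ~ -2·x, denominator ~ x/2.
The limit of the ratio is -4.

Final answer: -4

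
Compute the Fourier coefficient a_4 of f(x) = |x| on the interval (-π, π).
a_4 = (1/π) ∫_{-π}^{π} f(x)·cos(4x) dx.
Evaluate the integral (use parity and integration by parts as needed): a_4 = 0.

Final answer: 0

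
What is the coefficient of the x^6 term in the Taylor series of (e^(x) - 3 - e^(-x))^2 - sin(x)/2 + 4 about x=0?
Expand to order 6: (e^(x) - 3 - e^(-x))^2 - sin(x)/2 + 4 = 8·x^6/45 - 5·x^5/48 + 4·x^4/3 - 23·x^3/12 + 4·x^2 - 25·x/2 + 13 + O(x^7).
The coefficient of x^6 is 8/45.

Final answer: 8/45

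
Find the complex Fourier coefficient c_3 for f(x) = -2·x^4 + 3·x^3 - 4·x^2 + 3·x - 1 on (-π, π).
Compute the real Fourier coefficients first: a_3 = 16/27 + 16·π^2/9, b_3 = 2/3 + 2·π^2.
Then c_3 = (a_3 − i·b_3)/2 = 8/27 + 8·π^2/9 - i·π^2 - i/3.

Final answer: 8/27 + 8·π^2/9 - i·π^2 - i/3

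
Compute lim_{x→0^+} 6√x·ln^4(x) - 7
The product is a 0·∞ indeterminate form at x → 0⁺.
Rewrite the product as 6·ln^4(x) / x^(-1/2) and apply L'Hôpital, or use the standard hierarchy x^(-1/2) ≫ |ln x|^4 as x → 0⁺.
The indeterminate product → 0, so the limit = -7.

Final answer: -7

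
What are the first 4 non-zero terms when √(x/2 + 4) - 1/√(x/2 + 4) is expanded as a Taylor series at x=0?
9·x^3/16384 - 7·x^2/1024 + 5·x/32 + 3/2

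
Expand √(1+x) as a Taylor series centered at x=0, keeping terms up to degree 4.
-5·x^4/128 + x^3/16 - x^2/8 + x/2 + 1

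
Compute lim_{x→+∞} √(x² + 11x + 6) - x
As x → +∞: multiply by the conjugate to get (11x+6)/(√(x²+11x+6)+x); the denominator ~ 2x, so the limit is 11/2.
Limit = 11/2.

Final answer: 11/2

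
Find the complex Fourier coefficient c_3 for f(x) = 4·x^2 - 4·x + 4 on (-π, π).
Compute the real Fourier coefficients first: a_3 = -16/9, b_3 = -8/3.
Then c_3 = (a_3 − i·b_3)/2 = -8/9 + 4·i/3.

Final answer: -8/9 + 4·i/3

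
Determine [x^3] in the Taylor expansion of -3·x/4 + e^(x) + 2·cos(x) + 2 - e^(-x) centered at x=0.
Expand to order 3: -3·x/4 + e^(x) + 2·cos(x) + 2 - e^(-x) = x^3/3 - x^2 + 5·x/4 + 4 + O(x^4).
The coefficient of x^3 is 1/3.

Final answer: 1/3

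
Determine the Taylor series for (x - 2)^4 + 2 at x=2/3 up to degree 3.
418/81 - 256·(x - 2/3)/27 + 32·(x - 2/3)^2/3 - 16·(x - 2/3)^3/3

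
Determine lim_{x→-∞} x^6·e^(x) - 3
The product is a 0·∞ indeterminate form at x → -∞.
Rewrite the product as x^6 / e^(-x) (an ∞/∞ form) and apply L'Hôpital, or use the standard hierarchy e^(|x|) ≫ |x^6| as x → -∞.
The indeterminate product → 0, so the limit = -3.

Final answer: -3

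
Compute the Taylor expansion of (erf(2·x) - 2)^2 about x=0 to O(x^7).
3584·x^6/(45·π) - 128·x^5/(5·√(π)) - 128·x^4/(3·π) + 64·x^3/(3·√(π)) + 16·x^2/π - 16·x/√(π) + 4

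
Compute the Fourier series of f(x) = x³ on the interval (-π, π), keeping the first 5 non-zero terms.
(-12 + 2·π^2)·sin(x) + (3/2 - π^2)·sin(2·x) + (-4/9 + 2·π^2/3)·sin(3·x) + (3/16 - π^2/2)·sin(4·x) + (-12/125 + 2·π^2/5)·sin(5·x)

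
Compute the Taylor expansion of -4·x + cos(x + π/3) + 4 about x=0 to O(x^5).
x^4/48 + √(3)·x^3/12 - x^2/4 + x·(-4 - √(3)/2) + 9/2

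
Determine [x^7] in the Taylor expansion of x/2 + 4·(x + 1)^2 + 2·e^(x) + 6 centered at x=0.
Expand to order 7: x/2 + 4·(x + 1)^2 + 2·e^(x) + 6 = x^7/2520 + x^6/360 + x^5/60 + x^4/12 + x^3/3 + 5·x^2 + 21·x/2 + 12 + O(x^8).
The coefficient of x^7 is 1/2520.

Final answer: 1/2520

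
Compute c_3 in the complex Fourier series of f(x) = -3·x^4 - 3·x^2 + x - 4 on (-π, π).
Compute the real Fourier coefficients first: a_3 = -4/9 + 8·π^2/3, b_3 = 2/3.
Then c_3 = (a_3 − i·b_3)/2 = -2/9 + 4·π^2/3 - i/3.

Final answer: -2/9 + 4·π^2/3 - i/3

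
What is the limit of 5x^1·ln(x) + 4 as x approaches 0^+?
The product is a 0·∞ indeterminate form at x → 0⁺.
Rewrite the product as 5·ln(x) / x^(-1) and apply L'Hôpital, or use the standard hierarchy x^(-1) ≫ |ln x| as x → 0⁺.
The indeterminate product → 0, so the limit = 4.

Final answer: 4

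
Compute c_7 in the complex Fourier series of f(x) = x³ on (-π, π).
Compute the real Fourier coefficients first: a_7 = 0, b_7 = -12/343 + 2·π^2/7.
Then c_7 = (a_7 − i·b_7)/2 = -i·π^2/7 + 6·i/343.

Final answer: -i·π^2/7 + 6·i/343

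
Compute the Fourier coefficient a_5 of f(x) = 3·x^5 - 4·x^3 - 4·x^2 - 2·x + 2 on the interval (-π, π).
a_5 = (1/π) ∫_{-π}^{π} f(x)·cos(5x) dx.
Evaluate the integral (use parity and integration by parts as needed): a_5 = 16/25.

Final answer: 16/25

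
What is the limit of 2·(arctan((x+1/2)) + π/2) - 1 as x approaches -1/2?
Direct substitution at x = -1/2 gives -1 + π.

Final answer: -1 + π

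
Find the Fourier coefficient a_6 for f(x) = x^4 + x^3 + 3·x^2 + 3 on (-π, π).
a_6 = (1/π) ∫_{-π}^{π} f(x)·cos(6x) dx.
Evaluate the integral (use parity and integration by parts as needed): a_6 = 8/27 + 2·π^2/9.

Final answer: 8/27 + 2·π^2/9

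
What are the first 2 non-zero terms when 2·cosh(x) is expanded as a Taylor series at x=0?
x^2 + 2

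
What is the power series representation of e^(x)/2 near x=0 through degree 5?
x^5/240 + x^4/48 + x^3/12 + x^2/4 + x/2 + 1/2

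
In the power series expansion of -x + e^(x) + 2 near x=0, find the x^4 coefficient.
Expand to order 4: -x + e^(x) + 2 = x^4/24 + x^3/6 + x^2/2 + 3 + O(x^5).
The coefficient of x^4 is 1/24.

Final answer: 1/24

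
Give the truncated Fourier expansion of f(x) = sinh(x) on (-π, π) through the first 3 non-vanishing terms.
sin(x)·sinh(π)/π - 4·sin(2·x)·sinh(π)/(5·π) + 3·sin(3·x)·sinh(π)/(5·π)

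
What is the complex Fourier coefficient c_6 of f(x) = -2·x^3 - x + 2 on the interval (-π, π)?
Compute the real Fourier coefficients first: a_6 = 0, b_6 = 2/9 + 2·π^2/3.
Then c_6 = (a_6 − i·b_6)/2 = -i·π^2/3 - i/9.

Final answer: -i·π^2/3 - i/9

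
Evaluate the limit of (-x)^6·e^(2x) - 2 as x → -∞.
The product is a 0·∞ indeterminate form at x → -∞.
Rewrite the product as (-x)^6 / e^(-2x) (an ∞/∞ form) and apply L'Hôpital, or use the standard hierarchy e^(2|x|) ≫ |(-x)^6| as x → -∞.
The indeterminate product → 0, so the limit = -2.

Final answer: -2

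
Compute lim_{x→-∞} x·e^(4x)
This is a 0·∞ indeterminate form at x → -∞.
Rewrite the product as x / e^(-4x) (an ∞/∞ form) and apply L'Hôpital, or use the standard hierarchy e^(4|x|) ≫ |x| as x → -∞.
The indeterminate product → 0, so the limit = 0.

Final answer: 0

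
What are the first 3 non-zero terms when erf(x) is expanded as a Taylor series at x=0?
x^5/(5·√(π)) - 2·x^3/(3·√(π)) + 2·x/√(π)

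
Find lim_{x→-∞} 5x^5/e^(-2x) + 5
The quotient is an ∞/∞ indeterminate form as x → -∞.
Compare growth rates of the dominant terms (exponentials ≫ polynomials ≫ logarithms), or apply L'Hôpital's rule; the quotient → 0.
Adding the constant: 0 + 5 = 5. Limit = 5.

Final answer: 5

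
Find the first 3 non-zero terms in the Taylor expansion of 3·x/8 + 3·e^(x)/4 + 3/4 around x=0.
3·x^2/8 + 9·x/8 + 3/2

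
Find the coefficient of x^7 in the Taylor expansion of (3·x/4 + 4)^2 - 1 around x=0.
Expand to order 7: (3·x/4 + 4)^2 - 1 = 9·x^2/16 + 6·x + 15 + O(x^8).
The coefficient of x^7 is 0.

Final answer: 0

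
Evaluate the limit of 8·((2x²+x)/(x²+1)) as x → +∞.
Evaluate the dominant behaviour as x → +∞; each term tends to a finite value or vanishes.
Limit = 16.

Final answer: 16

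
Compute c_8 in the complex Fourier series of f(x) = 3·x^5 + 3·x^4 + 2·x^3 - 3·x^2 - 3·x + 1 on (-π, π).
Compute the real Fourier coefficients first: a_8 = -57/256 + 3·π^2/8, b_8 = -3·π^4/4 - 17·π^2/64 + 1587/2048.
Then c_8 = (a_8 − i·b_8)/2 = -57/512 + 3·π^2/16 - 1587·i/4096 + 17·i·π^2/128 + 3·i·π^4/8.

Final answer: -57/512 + 3·π^2/16 - 1587·i/4096 + 17·i·π^2/128 + 3·i·π^4/8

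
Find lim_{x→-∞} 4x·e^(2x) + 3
The product is a 0·∞ indeterminate form at x → -∞.
Rewrite the product as 4x / e^(-2x) (an ∞/∞ form) and apply L'Hôpital, or use the standard hierarchy e^(2|x|) ≫ |x| as x → -∞.
The indeterminate product → 0, so the limit = 3.

Final answer: 3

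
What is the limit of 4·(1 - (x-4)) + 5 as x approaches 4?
Direct substitution at x = 4 gives 9.

Final answer: 9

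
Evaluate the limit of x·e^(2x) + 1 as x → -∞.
The product is a 0·∞ indeterminate form at x → -∞.
Rewrite the product as x / e^(-2x) (an ∞/∞ form) and apply L'Hôpital, or use the standard hierarchy e^(2|x|) ≫ |x| as x → -∞.
The indeterminate product → 0, so the limit = 1.

Final answer: 1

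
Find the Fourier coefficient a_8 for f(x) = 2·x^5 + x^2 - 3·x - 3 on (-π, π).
a_8 = (1/π) ∫_{-π}^{π} f(x)·cos(8x) dx.
Evaluate the integral (use parity and integration by parts as needed): a_8 = 1/16.

Final answer: 1/16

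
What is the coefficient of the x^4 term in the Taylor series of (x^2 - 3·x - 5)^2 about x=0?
Expand to order 4: (x^2 - 3·x - 5)^2 = x^4 - 6·x^3 - x^2 + 30·x + 25 + O(x^5).
The coefficient of x^4 is 1.

Final answer: 1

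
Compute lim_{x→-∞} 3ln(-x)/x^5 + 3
The quotient is an ∞/∞ indeterminate form as x → -∞.
Compare growth rates of the dominant terms (exponentials ≫ polynomials ≫ logarithms), or apply L'Hôpital's rule; the quotient → 0.
Adding the constant: 0 + 3 = 3. Limit = 3.

Final answer: 3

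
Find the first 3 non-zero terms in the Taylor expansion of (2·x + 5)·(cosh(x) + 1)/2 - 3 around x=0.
5·x^2/4 + 2·x + 2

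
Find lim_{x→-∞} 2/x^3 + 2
Evaluate the dominant behaviour as x → -∞; each term tends to a finite value or vanishes.
Limit = 2.

Final answer: 2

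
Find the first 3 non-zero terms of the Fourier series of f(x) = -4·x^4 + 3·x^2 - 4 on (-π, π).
(-204 + 32·π^2)·cos(x) + (15 - 8·π^2)·cos(2·x) - 4·π^4/5 - 4 + π^2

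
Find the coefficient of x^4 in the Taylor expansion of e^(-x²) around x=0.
Expand to order 4: e^(-x²) = x^4/2 - x^2 + 1 + O(x^5).
The coefficient of x^4 is 1/2.

Final answer: 1/2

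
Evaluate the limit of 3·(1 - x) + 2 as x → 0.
Direct substitution at x = 0 gives 5.

Final answer: 5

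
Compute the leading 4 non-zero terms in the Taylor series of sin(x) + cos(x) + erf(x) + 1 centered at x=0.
x^3·(-2/(3·√(π)) - 1/6) - x^2/2 + x·(1 + 2/√(π)) + 2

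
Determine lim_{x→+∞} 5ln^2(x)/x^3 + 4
The quotient is an ∞/∞ indeterminate form as x → +∞.
The polynomial denominator x^3 dominates the logarithmic numerator (any positive power of x ≫ ln^2(x) as x → ∞), so the quotient → 0.
Adding the constant: 0 + 4 = 4. Limit = 4.

Final answer: 4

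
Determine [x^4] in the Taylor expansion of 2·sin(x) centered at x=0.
Expand to order 4: 2·sin(x) = -x^3/3 + 2·x + O(x^5).
The coefficient of x^4 is 0.

Final answer: 0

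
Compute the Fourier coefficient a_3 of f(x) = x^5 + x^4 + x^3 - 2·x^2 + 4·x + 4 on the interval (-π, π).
a_3 = (1/π) ∫_{-π}^{π} f(x)·cos(3x) dx.
Evaluate the integral (use parity and integration by parts as needed): a_3 = 40/27 - 8·π^2/9.

Final answer: 40/27 - 8·π^2/9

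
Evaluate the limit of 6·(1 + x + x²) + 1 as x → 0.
Direct substitution at x = 0 gives 7.

Final answer: 7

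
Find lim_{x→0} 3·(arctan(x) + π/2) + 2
Direct substitution at x = 0 gives 2 + 3·π/2.

Final answer: 2 + 3·π/2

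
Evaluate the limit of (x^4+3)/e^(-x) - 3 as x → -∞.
The quotient is an ∞/∞ indeterminate form as x → -∞.
Compare growth rates of the dominant terms (exponentials ≫ polynomials ≫ logarithms), or apply L'Hôpital's rule; the quotient → 0.
Adding the constant: 0 - 3 = -3. Limit = -3.

Final answer: -3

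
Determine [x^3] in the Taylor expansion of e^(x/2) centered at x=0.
Expand to order 3: e^(x/2) = x^3/48 + x^2/8 + x/2 + 1 + O(x^4).
The coefficient of x^3 is 1/48.

Final answer: 1/48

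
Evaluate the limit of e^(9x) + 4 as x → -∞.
Evaluate the dominant behaviour as x → -∞; each term tends to a finite value or vanishes.
Limit = 4.

Final answer: 4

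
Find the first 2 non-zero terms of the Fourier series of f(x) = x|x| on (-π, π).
(-8 + 2·π^2)·sin(x)/π - π·sin(2·x)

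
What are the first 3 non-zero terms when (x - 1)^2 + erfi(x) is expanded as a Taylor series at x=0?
x^2 + x·(-2 + 2/√(π)) + 1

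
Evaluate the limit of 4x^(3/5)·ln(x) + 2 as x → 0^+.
The product is a 0·∞ indeterminate form at x → 0⁺.
Rewrite the product as 4·ln(x) / x^(-3/5) and apply L'Hôpital, or use the standard hierarchy x^(-3/5) ≫ |ln x| as x → 0⁺.
The indeterminate product → 0, so the limit = 2.

Final answer: 2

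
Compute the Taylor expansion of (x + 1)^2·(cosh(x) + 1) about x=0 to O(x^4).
x^3 + 5·x^2/2 + 4·x + 2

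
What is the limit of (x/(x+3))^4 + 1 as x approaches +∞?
As x → +∞: x/(x+3) = 1/(1 + 3/x) → 1, and the 4th power of a limit-1 base also → 1; with the additive constant, 1 + 1 = 2.
Limit = 2.

Final answer: 2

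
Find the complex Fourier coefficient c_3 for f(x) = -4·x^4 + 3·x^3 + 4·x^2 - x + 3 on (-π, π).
Compute the real Fourier coefficients first: a_3 = -112/27 + 32·π^2/9, b_3 = -2 + 2·π^2.
Then c_3 = (a_3 − i·b_3)/2 = -56/27 + 16·π^2/9 - i·π^2 + i.

Final answer: -56/27 + 16·π^2/9 - i·π^2 + i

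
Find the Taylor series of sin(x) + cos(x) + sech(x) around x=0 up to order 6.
-31·x^6/360 + x^5/120 + x^4/4 - x^3/6 - x^2 + x + 2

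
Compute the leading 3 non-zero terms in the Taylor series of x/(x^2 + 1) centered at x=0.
x^5 - x^3 + x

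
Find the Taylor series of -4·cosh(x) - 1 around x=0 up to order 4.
-x^4/6 - 2·x^2 - 5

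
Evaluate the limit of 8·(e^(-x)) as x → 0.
Direct substitution at x = 0 gives 8.

Final answer: 8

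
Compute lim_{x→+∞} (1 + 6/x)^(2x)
As x → +∞: write (1 + 6/x)^(2x) = ((1 + 6/x)^x)^2 → (e^6)^2 = e^12.
Limit = e^(12).

Final answer: e^(12)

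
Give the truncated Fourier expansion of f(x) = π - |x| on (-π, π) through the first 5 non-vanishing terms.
4·cos(x)/π + 4·cos(3·x)/(9·π) + 4·cos(5·x)/(25·π) + 4·cos(7·x)/(49·π) + π/2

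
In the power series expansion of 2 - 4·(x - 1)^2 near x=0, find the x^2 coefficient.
Expand to order 2: 2 - 4·(x - 1)^2 = -4·x^2 + 8·x - 2 + O(x^3).
The coefficient of x^2 is -4.

Final answer: -4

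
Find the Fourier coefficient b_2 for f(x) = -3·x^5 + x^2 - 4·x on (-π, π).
b_2 = (1/π) ∫_{-π}^{π} f(x)·sin(2x) dx.
Evaluate the integral (use parity and integration by parts as needed): b_2 = -15·π^2 + 53/2 + 3·π^4.

Final answer: -15·π^2 + 53/2 + 3·π^4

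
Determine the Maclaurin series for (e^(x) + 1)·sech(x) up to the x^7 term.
-17·x^7/315 - 61·x^6/720 + 2·x^5/15 + 5·x^4/24 - x^3/3 - x^2/2 + x + 2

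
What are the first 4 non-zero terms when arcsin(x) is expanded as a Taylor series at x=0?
5·x^7/112 + 3·x^5/40 + x^3/6 + x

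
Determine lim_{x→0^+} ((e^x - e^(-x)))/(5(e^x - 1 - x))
Both numerator and denominator → 0 as x → 0^+; this is a 0/0 indeterminate form.
Expand each to leading order near x = 0: numerator ~ 2·x, denominator ~ 5·x^2/2.
The limit of the ratio is ∞.

Final answer: ∞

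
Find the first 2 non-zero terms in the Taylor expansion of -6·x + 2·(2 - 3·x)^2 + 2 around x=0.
10 - 30·x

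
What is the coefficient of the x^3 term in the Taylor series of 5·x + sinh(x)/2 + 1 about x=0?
Expand to order 3: 5·x + sinh(x)/2 + 1 = x^3/12 + 11·x/2 + 1 + O(x^4).
The coefficient of x^3 is 1/12.

Final answer: 1/12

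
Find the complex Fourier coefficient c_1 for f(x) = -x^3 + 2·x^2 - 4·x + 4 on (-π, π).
Compute the real Fourier coefficients first: a_1 = -8, b_1 = 4 - 2·π^2.
Then c_1 = (a_1 − i·b_1)/2 = -4 - 2·i + i·π^2.

Final answer: -4 - 2·i + i·π^2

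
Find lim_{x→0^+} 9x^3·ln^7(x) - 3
The product is a 0·∞ indeterminate form at x → 0⁺.
Rewrite the product as 9·ln^7(x) / x^(-3) and apply L'Hôpital, or use the standard hierarchy x^(-3) ≫ |ln x|^7 as x → 0⁺.
The indeterminate product → 0, so the limit = -3.

Final answer: -3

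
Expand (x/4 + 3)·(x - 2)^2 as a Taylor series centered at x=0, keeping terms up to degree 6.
x^3/4 + 2·x^2 - 11·x + 12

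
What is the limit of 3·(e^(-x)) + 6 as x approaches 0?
Direct substitution at x = 0 gives 9.

Final answer: 9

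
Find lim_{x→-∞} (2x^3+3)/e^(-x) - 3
The quotient is an ∞/∞ indeterminate form as x → -∞.
Compare growth rates of the dominant terms (exponentials ≫ polynomials ≫ logarithms), or apply L'Hôpital's rule; the quotient → 0.
Adding the constant: 0 - 3 = -3. Limit = -3.

Final answer: -3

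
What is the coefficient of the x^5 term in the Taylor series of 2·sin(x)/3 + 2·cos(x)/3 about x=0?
Expand to order 5: 2·sin(x)/3 + 2·cos(x)/3 = x^5/180 + x^4/36 - x^3/9 - x^2/3 + 2·x/3 + 2/3 + O(x^6).
The coefficient of x^5 is 1/180.

Final answer: 1/180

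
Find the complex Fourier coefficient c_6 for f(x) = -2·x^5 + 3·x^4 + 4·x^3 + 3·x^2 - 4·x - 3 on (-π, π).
Compute the real Fourier coefficients first: a_6 = 2/9 + 2·π^2/3, b_6 = -46·π^2/27 + 131/81 + 2·π^4/3.
Then c_6 = (a_6 − i·b_6)/2 = 1/9 + π^2/3 - i·π^4/3 - 131·i/162 + 23·i·π^2/27.

Final answer: 1/9 + π^2/3 - i·π^4/3 - 131·i/162 + 23·i·π^2/27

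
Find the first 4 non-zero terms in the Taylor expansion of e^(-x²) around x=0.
-x^6/6 + x^4/2 - x^2 + 1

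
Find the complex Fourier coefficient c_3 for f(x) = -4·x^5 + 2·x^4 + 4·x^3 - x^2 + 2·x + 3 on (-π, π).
Compute the real Fourier coefficients first: a_3 = 44/27 - 16·π^2/9, b_3 = -8·π^4/3 - 356/81 + 232·π^2/27.
Then c_3 = (a_3 − i·b_3)/2 = -8·π^2/9 + 22/27 - 116·i·π^2/27 + 178·i/81 + 4·i·π^4/3.

Final answer: -8·π^2/9 + 22/27 - 116·i·π^2/27 + 178·i/81 + 4·i·π^4/3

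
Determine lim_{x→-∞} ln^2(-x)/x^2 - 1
The quotient is an ∞/∞ indeterminate form as x → -∞.
Compare growth rates of the dominant terms (exponentials ≫ polynomials ≫ logarithms), or apply L'Hôpital's rule; the quotient → 0.
Adding the constant: 0 - 1 = -1. Limit = -1.

Final answer: -1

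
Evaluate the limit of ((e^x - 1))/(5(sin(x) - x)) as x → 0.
Both numerator and denominator → 0 as x → 0; this is a 0/0 indeterminate form.
Expand each to leading order near x = 0: numerator ~ x, denominator ~ -5·x^3/6.
The limit of the ratio is -∞.

Final answer: -∞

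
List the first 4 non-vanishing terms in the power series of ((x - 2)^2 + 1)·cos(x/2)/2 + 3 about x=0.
x^3/4 + 3·x^2/16 - 2·x + 11/2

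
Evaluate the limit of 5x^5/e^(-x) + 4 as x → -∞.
The quotient is an ∞/∞ indeterminate form as x → -∞.
Compare growth rates of the dominant terms (exponentials ≫ polynomials ≫ logarithms), or apply L'Hôpital's rule; the quotient → 0.
Adding the constant: 0 + 4 = 4. Limit = 4.

Final answer: 4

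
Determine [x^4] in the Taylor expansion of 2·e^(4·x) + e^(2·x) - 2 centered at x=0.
Expand to order 4: 2·e^(4·x) + e^(2·x) - 2 = 22·x^4 + 68·x^3/3 + 18·x^2 + 10·x + 1 + O(x^5).
The coefficient of x^4 is 22.

Final answer: 22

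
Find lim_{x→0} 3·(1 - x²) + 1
Direct substitution at x = 0 gives 4.

Final answer: 4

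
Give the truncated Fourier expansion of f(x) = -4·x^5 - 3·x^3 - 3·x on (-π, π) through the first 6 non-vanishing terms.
(-930 - 8·π^4 + 154·π^2)·sin(x) + (-17·π^2 + 57/2 + 4·π^4)·sin(2·x) + (-8·π^4/3 - 374/81 + 106·π^2/27)·sin(3·x) + (-π^2 + 15/8 + 2·π^4)·sin(4·x) + (-8·π^4/5 - 762/625 + 2·π^2/25)·sin(5·x) + (155/162 + 7·π^2/27 + 4·π^4/3)·sin(6·x)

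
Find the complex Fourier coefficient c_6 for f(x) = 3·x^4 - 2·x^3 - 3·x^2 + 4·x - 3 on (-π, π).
Compute the real Fourier coefficients first: a_6 = -4/9 + 2·π^2/3, b_6 = -13/9 + 2·π^2/3.
Then c_6 = (a_6 − i·b_6)/2 = -2/9 + π^2/3 - i·π^2/3 + 13·i/18.

Final answer: -2/9 + π^2/3 - i·π^2/3 + 13·i/18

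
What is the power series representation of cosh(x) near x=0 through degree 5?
x^4/24 + x^2/2 + 1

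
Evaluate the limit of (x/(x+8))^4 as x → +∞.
As x → +∞: x/(x+8) = 1/(1 + 8/x) → 1, and the 4th power of a limit-1 base also → 1.
Limit = 1.

Final answer: 1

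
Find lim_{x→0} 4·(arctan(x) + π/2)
Direct substitution at x = 0 gives 2·π.

Final answer: 2·π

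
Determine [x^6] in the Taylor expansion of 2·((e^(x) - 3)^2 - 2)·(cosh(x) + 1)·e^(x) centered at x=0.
Expand to order 6: 2·((e^(x) - 3)^2 - 2)·(cosh(x) + 1)·e^(x) = 233·x^6/180 - 17·x^5/30 - 31·x^4/6 - 34·x^3/3 - 14·x^2 - 8·x + 8 + O(x^7).
The coefficient of x^6 is 233/180.

Final answer: 233/180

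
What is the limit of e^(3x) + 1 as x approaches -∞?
Evaluate the dominant behaviour as x → -∞; each term tends to a finite value or vanishes.
Limit = 1.

Final answer: 1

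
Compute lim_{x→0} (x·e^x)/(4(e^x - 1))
Both numerator and denominator → 0 as x → 0; this is a 0/0 indeterminate form.
Expand each to leading order near x = 0: numerator ~ x, denominator ~ 4·x.
The limit of the ratio is 1/4.

Final answer: 1/4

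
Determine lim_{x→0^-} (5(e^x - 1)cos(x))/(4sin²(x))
Both numerator and denominator → 0 as x → 0^-; this is a 0/0 indeterminate form.
Expand each to leading order near x = 0: numerator ~ 5·x, denominator ~ 4·x^2.
The limit of the ratio is -∞.

Final answer: -∞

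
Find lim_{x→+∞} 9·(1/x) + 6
Evaluate the dominant behaviour as x → +∞; each term tends to a finite value or vanishes.
Limit = 6.

Final answer: 6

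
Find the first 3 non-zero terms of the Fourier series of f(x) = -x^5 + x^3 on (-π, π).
(-252 - 2·π^4 + 42·π^2)·sin(x) + (-6·π^2 + 9 + π^4)·sin(2·x) + (-2·π^4/3 - 116/81 + 58·π^2/27)·sin(3·x)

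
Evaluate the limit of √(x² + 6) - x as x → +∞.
This is an ∞ − ∞ indeterminate form.
Multiply and divide by the conjugate √(x²+6) + x; the x² terms cancel, leaving 6/(√(x²+6)+x) → 0.
Limit = 0.

Final answer: 0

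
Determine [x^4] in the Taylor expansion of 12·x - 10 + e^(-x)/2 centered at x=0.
Expand to order 4: 12·x - 10 + e^(-x)/2 = x^4/48 - x^3/12 + x^2/4 + 23·x/2 - 19/2 + O(x^5).
The coefficient of x^4 is 1/48.

Final answer: 1/48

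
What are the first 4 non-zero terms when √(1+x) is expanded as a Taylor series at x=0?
x^3/16 - x^2/8 + x/2 + 1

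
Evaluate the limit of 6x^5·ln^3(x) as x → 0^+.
This is a 0·∞ indeterminate form at x → 0⁺.
Rewrite the product as 6·ln^3(x) / x^(-5) and apply L'Hôpital, or use the standard hierarchy x^(-5) ≫ |ln x|^3 as x → 0⁺.
The indeterminate product → 0, so the limit = 0.

Final answer: 0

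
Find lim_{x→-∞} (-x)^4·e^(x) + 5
The product is a 0·∞ indeterminate form at x → -∞.
Rewrite the product as (-x)^4 / e^(-x) (an ∞/∞ form) and apply L'Hôpital, or use the standard hierarchy e^(|x|) ≫ |(-x)^4| as x → -∞.
The indeterminate product → 0, so the limit = 5.

Final answer: 5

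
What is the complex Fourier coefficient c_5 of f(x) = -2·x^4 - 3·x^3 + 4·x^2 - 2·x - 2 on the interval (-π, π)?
Compute the real Fourier coefficients first: a_5 = -496/625 + 16·π^2/25, b_5 = -6·π^2/5 - 64/125.
Then c_5 = (a_5 − i·b_5)/2 = -248/625 + 8·π^2/25 + 32·i/125 + 3·i·π^2/5.

Final answer: -248/625 + 8·π^2/25 + 32·i/125 + 3·i·π^2/5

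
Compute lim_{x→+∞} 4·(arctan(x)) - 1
Evaluate the dominant behaviour as x → +∞; each term tends to a finite value or vanishes.
Limit = -1 + 2·π.

Final answer: -1 + 2·π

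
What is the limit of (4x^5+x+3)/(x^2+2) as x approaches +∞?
This is an ∞/∞ indeterminate form as x → +∞.
Divide numerator and denominator by x^5 and let the lower-order terms vanish; the numerator's degree 5 exceeds the denominator's degree 2, so the quotient diverges.
Limit = ∞.

Final answer: ∞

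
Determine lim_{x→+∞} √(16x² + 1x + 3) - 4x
As x → +∞: multiply by the conjugate to get (1x+3)/(√(16x²+1x+3)+4x); the denominator ~ 8x, so the limit is 1/8.
Limit = 1/8.

Final answer: 1/8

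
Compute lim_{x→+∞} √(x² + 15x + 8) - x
This is an ∞ − ∞ indeterminate form.
Multiply and divide by the conjugate √(x²+15x + 8) + x; the x² terms cancel, leaving (15x + 8)/(√(x²+15x + 8)+x) → 15/2.
Limit = 15/2.

Final answer: 15/2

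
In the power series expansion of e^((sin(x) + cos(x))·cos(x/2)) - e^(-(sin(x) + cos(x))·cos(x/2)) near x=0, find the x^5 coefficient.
Expand to order 5: e^((sin(x) + cos(x))·cos(x/2)) - e^(-(sin(x) + cos(x))·cos(x/2)) = x^5·(-61·e^(-1)/640 + 527·e/1920) + x^4·(-25·e/96 - 29·e^(-1)/192) + x^3·(-3·e/4 + e^(-1)/2) + x^2·(-9·e^(-1)/8 - e/8) + x·(e^(-1) + e) - e^(-1) + e + O(x^6).
The coefficient of x^5 is -61·e^(-1)/640 + 527·e/1920.

Final answer: -61·e^(-1)/640 + 527·e/1920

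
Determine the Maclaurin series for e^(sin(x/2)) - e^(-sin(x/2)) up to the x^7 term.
x^7/5760 - x^5/240 + x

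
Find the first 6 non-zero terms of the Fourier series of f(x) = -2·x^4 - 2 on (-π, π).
(-96 + 16·π^2)·cos(x) + (6 - 4·π^2)·cos(2·x) + (-32/27 + 16·π^2/9)·cos(3·x) + (3/8 - π^2)·cos(4·x) + (-96/625 + 16·π^2/25)·cos(5·x) - 2·π^4/5 - 2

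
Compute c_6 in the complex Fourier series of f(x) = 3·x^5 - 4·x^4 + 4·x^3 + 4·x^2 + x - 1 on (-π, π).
Compute the real Fourier coefficients first: a_6 = 16/27 - 8·π^2/9, b_6 = -π^4 - 7·π^2/9 - 11/54.
Then c_6 = (a_6 − i·b_6)/2 = -4·π^2/9 + 8/27 + 11·i/108 + 7·i·π^2/18 + i·π^4/2.

Final answer: -4·π^2/9 + 8/27 + 11·i/108 + 7·i·π^2/18 + i·π^4/2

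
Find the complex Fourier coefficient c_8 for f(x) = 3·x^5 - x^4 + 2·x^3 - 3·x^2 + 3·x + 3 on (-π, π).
Compute the real Fourier coefficients first: a_8 = -π^2/8 - 45/256, b_8 = -3·π^4/4 - 17·π^2/64 - 1485/2048.
Then c_8 = (a_8 − i·b_8)/2 = -π^2/16 - 45/512 + 1485·i/4096 + 17·i·π^2/128 + 3·i·π^4/8.

Final answer: -π^2/16 - 45/512 + 1485·i/4096 + 17·i·π^2/128 + 3·i·π^4/8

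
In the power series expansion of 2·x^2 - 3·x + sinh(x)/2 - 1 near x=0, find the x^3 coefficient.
Expand to order 3: 2·x^2 - 3·x + sinh(x)/2 - 1 = x^3/12 + 2·x^2 - 5·x/2 - 1 + O(x^4).
The coefficient of x^3 is 1/12.

Final answer: 1/12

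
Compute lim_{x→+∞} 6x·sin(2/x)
As x → +∞: let u = 2/x → 0⁺; then 6·x·sin(2/x) = 6·2·sin(u)/u → 6·2·1 = 12.
Limit = 12.

Final answer: 12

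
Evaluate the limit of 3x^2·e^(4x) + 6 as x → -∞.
The product is a 0·∞ indeterminate form at x → -∞.
Rewrite the product as 3x^2 / e^(-4x) (an ∞/∞ form) and apply L'Hôpital, or use the standard hierarchy e^(4|x|) ≫ |x^2| as x → -∞.
The indeterminate product → 0, so the limit = 6.

Final answer: 6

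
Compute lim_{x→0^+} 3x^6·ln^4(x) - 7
The product is a 0·∞ indeterminate form at x → 0⁺.
Rewrite the product as 3·ln^4(x) / x^(-6) and apply L'Hôpital, or use the standard hierarchy x^(-6) ≫ |ln x|^4 as x → 0⁺.
The indeterminate product → 0, so the limit = -7.

Final answer: -7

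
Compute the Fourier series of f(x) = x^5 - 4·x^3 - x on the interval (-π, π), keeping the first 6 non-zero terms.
(-48·π^2 + 2·π^4 + 286)·sin(x) + (-π^4 - 25/2 + 9·π^2)·sin(2·x) + (-112·π^2/27 + 170/81 + 2·π^4/3)·sin(3·x) + (-π^4/2 - 31/64 + 21·π^2/8)·sin(4·x) + (-48·π^2/25 + 38/625 + 2·π^4/5)·sin(5·x) + (-π^4/3 + 13/162 + 41·π^2/27)·sin(6·x)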